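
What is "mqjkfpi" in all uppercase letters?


Input string: 'mqjkfpi'
Operation: convert each letter to uppercase
Mapping: 'm'->'M', 'q'->'Q', 'j'->'J', 'k'->'K', 'f'->'F', 'p'->'P', 'i'->'I'
Result: MQJKFPI


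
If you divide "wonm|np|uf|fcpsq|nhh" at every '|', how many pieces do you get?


Input string: 'wonm|np|uf|fcpsq|nhh'
Delimiter: '|'
Split result: 'wonm', 'np', 'uf', 'fcpsq', 'nhh'
Number of parts: 5


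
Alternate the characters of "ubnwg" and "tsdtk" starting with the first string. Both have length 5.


String 1: 'ubnwg'
String 2: 'tsdtk'
Operation: alternate characters
Pairs: 'u'+'t', 'b'+'s', 'n'+'d', 'w'+'t', 'g'+'k'
Result: utbsndwtgk


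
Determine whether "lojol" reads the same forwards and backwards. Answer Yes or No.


Input string: 'lojol'
Reversed: 'lojol'
Compare pairs: s[0]='l' vs s[4]='l' (match), s[1]='o' vs s[3]='o' (match)
Palindrome: Yes


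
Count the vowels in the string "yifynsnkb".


Input string: 'yifynsnkb'
Operation: count vowels (a, e, i, o, u)
Scan: s[0]='y', s[1]='i' (vowel), s[2]='f', s[3]='y', s[4]='n', s[5]='s', s[6]='n', s[7]='k', s[8]='b'
Vowels found: 1
Result: 1


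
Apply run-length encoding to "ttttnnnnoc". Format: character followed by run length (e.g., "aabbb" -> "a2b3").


Input: 'ttttnnnnoc'
Operation: identify consecutive runs
Runs: 'tttt' -> t4, 'nnnn' -> n4, 'o' -> o1, 'c' -> c1
Encoded: t4n4o1c1


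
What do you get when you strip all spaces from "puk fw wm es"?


Input string: 'puk fw wm es'
Operation: remove all spaces
Words: 'puk', 'fw', 'wm', 'es'
Join without spaces: pukfwwmes


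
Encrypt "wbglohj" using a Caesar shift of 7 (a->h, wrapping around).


Input: 'wbglohj', shift = 7
Operation: for each letter, (position + 7) mod 26
Mapping: 'w'(22+7=29, 29 mod 26=3)->'d', 'b'(1+7=8)->'i', 'g'(6+7=13)->'n', 'l'(11+7=18)->'s', 'o'(14+7=21)->'v', 'h'(7+7=14)->'o', 'j'(9+7=16)->'q'
Result: dinsvoq


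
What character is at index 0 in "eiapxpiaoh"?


Input string: 'eiapxpiaoh'
Operation: get character at index 0
Index mapping: s[0]='e'
Result: 'e'


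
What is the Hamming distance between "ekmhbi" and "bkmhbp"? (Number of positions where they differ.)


String 1: 'ekmhbi'
String 2: 'bkmhbp'
Compare each position: pos 0: 'e'!='b', pos 1: 'k'=='k', pos 2: 'm'=='m', pos 3: 'h'=='h', pos 4: 'b'=='b', pos 5: 'i'!='p'
Differing positions: 2
Hamming distance: 2


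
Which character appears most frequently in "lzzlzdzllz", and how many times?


Input: 'lzzlzdzllz'
Operation: tally each character
Counts: 'd':1, 'l':4, 'z':5
Maximum: 'z' appears 5 times


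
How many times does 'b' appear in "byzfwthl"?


Input string: 'byzfwthl'
Target character: 'b'
Scan each position: s[0]='b'
Matches found at indices: 0
Total: 1


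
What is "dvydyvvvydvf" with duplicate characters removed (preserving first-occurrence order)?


Input: 'dvydyvvvydvf'
Operation: keep first occurrence of each character
Scan: s[0]='d' new -> keep; s[1]='v' new -> keep; s[2]='y' new -> keep; s[3]='d' seen -> skip; s[4]='y' seen -> skip; s[5]='v' seen -> skip; s[6]='v' seen -> skip; s[7]='v' seen -> skip; s[8]='y' seen -> skip; s[9]='d' seen -> skip; s[10]='v' seen -> skip; s[11]='f' new -> keep
Result: dvyf


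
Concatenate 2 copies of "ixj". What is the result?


Input string: 'ixj'
Operation: repeat 2 times
Concatenation: 'ixj' + 'ixj'
Result: ixjixj


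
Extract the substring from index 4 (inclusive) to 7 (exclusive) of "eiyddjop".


Input string: 'eiyddjop'
Operation: slice [4:7]
Extract characters: s[4]='d', s[5]='j', s[6]='o'
Result: djo


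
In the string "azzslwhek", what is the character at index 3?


Input string: 'azzslwhek'
Operation: get character at index 3
Index mapping: s[0]='a', s[1]='z', s[2]='z', s[3]='s'
Result: 's'


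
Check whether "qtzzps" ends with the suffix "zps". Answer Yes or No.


Input string: 'qtzzps'
Suffix to check: 'zps'
Last 3 characters of input: 'zps'
Match: True
Result: Yes


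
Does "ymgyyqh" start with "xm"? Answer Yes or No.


Input string: 'ymgyyqh'
Prefix to check: 'xm'
First 2 characters of input: 'ym'
Match: False
Result: No


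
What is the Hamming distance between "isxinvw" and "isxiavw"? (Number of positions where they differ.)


String 1: 'isxinvw'
String 2: 'isxiavw'
Compare each position: pos 0: 'i'=='i', pos 1: 's'=='s', pos 2: 'x'=='x', pos 3: 'i'=='i', pos 4: 'n'!='a', pos 5: 'v'=='v', pos 6: 'w'=='w'
Differing positions: 1
Hamming distance: 1


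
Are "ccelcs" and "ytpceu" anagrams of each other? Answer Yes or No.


String 1: 'ccelcs' -> sorted: 'cccels'
String 2: 'ytpceu' -> sorted: 'ceptuy'
Compare sorted forms: 'cccels' != 'ceptuy'
Anagram: No


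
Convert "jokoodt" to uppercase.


Input string: 'jokoodt'
Operation: convert each letter to uppercase
Mapping: 'j'->'J', 'o'->'O', 'k'->'K', 'o'->'O', 'o'->'O', 'd'->'D', 't'->'T'
Result: JOKOODT


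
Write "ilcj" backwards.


Input string: 'ilcj'
Operation: reverse character order
Original order: 'i' -> 'l' -> 'c' -> 'j'
Reversed order: 'j' -> 'c' -> 'l' -> 'i'
Result: jcli


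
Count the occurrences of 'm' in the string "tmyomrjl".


Input string: 'tmyomrjl'
Target character: 'm'
Scan each position: s[1]='m', s[4]='m'
Matches found at indices: 1, 4
Total: 2


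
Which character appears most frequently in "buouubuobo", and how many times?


Input: 'buouubuobo'
Operation: tally each character
Counts: 'b':3, 'o':3, 'u':4
Maximum: 'u' appears 4 times


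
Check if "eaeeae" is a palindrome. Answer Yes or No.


Input string: 'eaeeae'
Reversed: 'eaeeae'
Compare pairs: s[0]='e' vs s[5]='e' (match), s[1]='a' vs s[4]='a' (match), s[2]='e' vs s[3]='e' (match)
Palindrome: Yes


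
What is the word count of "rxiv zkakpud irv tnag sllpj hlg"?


Input string: 'rxiv zkakpud irv tnag sllpj hlg'
Operation: split by spaces
Words found: 'rxiv', 'zkakpud', 'irv', 'tnag', 'sllpj', 'hlg'
Word count: 6


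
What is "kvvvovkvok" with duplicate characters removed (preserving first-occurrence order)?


Input: 'kvvvovkvok'
Operation: keep first occurrence of each character
Scan: s[0]='k' new -> keep; s[1]='v' new -> keep; s[2]='v' seen -> skip; s[3]='v' seen -> skip; s[4]='o' new -> keep; s[5]='v' seen -> skip; s[6]='k' seen -> skip; s[7]='v' seen -> skip; s[8]='o' seen -> skip; s[9]='k' seen -> skip
Result: kvo


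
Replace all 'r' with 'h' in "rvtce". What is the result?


Input string: 'rvtce'
Operation: replace 'r' with 'h'
Positions of 'r': 0
After replacement: hvtce


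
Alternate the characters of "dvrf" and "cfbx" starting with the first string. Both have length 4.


String 1: 'dvrf'
String 2: 'cfbx'
Operation: alternate characters
Pairs: 'd'+'c', 'v'+'f', 'r'+'b', 'f'+'x'
Result: dcvfrbfx


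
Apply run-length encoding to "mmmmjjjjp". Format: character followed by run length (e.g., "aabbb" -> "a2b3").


Input: 'mmmmjjjjp'
Operation: identify consecutive runs
Runs: 'mmmm' -> m4, 'jjjj' -> j4, 'p' -> p1
Encoded: m4j4p1


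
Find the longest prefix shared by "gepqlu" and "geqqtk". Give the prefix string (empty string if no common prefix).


String 1: 'gepqlu'
String 2: 'geqqtk'
Compare position by position:
pos 0: 'g' vs 'g' match
pos 1: 'e' vs 'e' match
pos 2: 'p' vs 'q' differ -> stop
Longest common prefix: "ge" (length 2)


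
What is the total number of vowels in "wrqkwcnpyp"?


Input string: 'wrqkwcnpyp'
Operation: count vowels (a, e, i, o, u)
Scan: s[0]='w', s[1]='r', s[2]='q', s[3]='k', s[4]='w', s[5]='c', s[6]='n', s[7]='p', s[8]='y', s[9]='p'
Vowels found: 0
Result: 0


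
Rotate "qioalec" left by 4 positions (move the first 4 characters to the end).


Input: 'qioalec', shift = 4
Operation: split at index 4 and swap parts
Front part s[0:4] = 'qioa'
Back part s[4:] = 'lec'
Rotated = back + front = 'lec' + 'qioa'
Result: lecqioa


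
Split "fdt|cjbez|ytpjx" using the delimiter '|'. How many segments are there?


Input string: 'fdt|cjbez|ytpjx'
Delimiter: '|'
Split result: 'fdt', 'cjbez', 'ytpjx'
Number of parts: 3


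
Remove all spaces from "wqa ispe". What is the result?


Input string: 'wqa ispe'
Operation: remove all spaces
Words: 'wqa', 'ispe'
Join without spaces: wqaispe


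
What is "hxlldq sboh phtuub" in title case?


Input string: 'hxlldq sboh phtuub'
Operation: capitalize first letter of each word
Word transformations: 'hxlldq'->'Hxlldq', 'sboh'->'Sboh', 'phtuub'->'Phtuub'
Result: Hxlldq Sboh Phtuub


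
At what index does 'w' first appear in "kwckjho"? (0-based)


Input string: 'kwckjho'
Target: 'w'
Scanning left to right: s[0]='k', s[1]='w'
First match at index: 1


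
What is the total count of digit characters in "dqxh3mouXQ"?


Input string: 'dqxh3mouXQ'
Operation: count digit characters (0-9)
Scan: 'd', 'q', 'x', 'h', '3'(digit), 'm', 'o', 'u', 'X', 'Q'
Digits found: 1
Result: 1


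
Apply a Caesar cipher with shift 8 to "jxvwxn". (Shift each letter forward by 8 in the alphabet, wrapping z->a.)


Input: 'jxvwxn', shift = 8
Operation: for each letter, (position + 8) mod 26
Mapping: 'j'(9+8=17)->'r', 'x'(23+8=31, 31 mod 26=5)->'f', 'v'(21+8=29, 29 mod 26=3)->'d', 'w'(22+8=30, 30 mod 26=4)->'e', 'x'(23+8=31, 31 mod 26=5)->'f', 'n'(13+8=21)->'v'
Result: rfdefv


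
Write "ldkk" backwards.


Input string: 'ldkk'
Operation: reverse character order
Original order: 'l' -> 'd' -> 'k' -> 'k'
Reversed order: 'k' -> 'k' -> 'd' -> 'l'
Result: kkdl


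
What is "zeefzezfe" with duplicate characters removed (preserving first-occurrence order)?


Input: 'zeefzezfe'
Operation: keep first occurrence of each character
Scan: s[0]='z' new -> keep; s[1]='e' new -> keep; s[2]='e' seen -> skip; s[3]='f' new -> keep; s[4]='z' seen -> skip; s[5]='e' seen -> skip; s[6]='z' seen -> skip; s[7]='f' seen -> skip; s[8]='e' seen -> skip
Result: zef


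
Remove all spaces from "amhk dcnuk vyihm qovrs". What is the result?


Input string: 'amhk dcnuk vyihm qovrs'
Operation: remove all spaces
Words: 'amhk', 'dcnuk', 'vyihm', 'qovrs'
Join without spaces: amhkdcnukvyihmqovrs


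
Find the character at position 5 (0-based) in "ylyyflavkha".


Input string: 'ylyyflavkha'
Operation: get character at index 5
Index mapping: s[0]='y', s[1]='l', s[2]='y', s[3]='y', s[4]='f', s[5]='l'
Result: 'l'


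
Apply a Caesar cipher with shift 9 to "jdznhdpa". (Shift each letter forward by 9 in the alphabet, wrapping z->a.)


Input: 'jdznhdpa', shift = 9
Operation: for each letter, (position + 9) mod 26
Mapping: 'j'(9+9=18)->'s', 'd'(3+9=12)->'m', 'z'(25+9=34, 34 mod 26=8)->'i', 'n'(13+9=22)->'w', 'h'(7+9=16)->'q', 'd'(3+9=12)->'m', 'p'(15+9=24)->'y', 'a'(0+9=9)->'j'
Result: smiwqmyj


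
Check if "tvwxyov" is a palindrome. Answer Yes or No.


Input string: 'tvwxyov'
Reversed: 'voyxwvt'
Compare pairs: s[0]='t' vs s[6]='v' (mismatch), s[1]='v' vs s[5]='o' (mismatch), s[2]='w' vs s[4]='y' (mismatch)
Palindrome: No


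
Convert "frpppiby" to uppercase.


Input string: 'frpppiby'
Operation: convert each letter to uppercase
Mapping: 'f'->'F', 'r'->'R', 'p'->'P', 'p'->'P', 'p'->'P', 'i'->'I', 'b'->'B', 'y'->'Y'
Result: FRPPPIBY


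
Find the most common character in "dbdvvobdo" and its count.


Input: 'dbdvvobdo'
Operation: tally each character
Counts: 'b':2, 'd':3, 'o':2, 'v':2
Maximum: 'd' appears 3 times


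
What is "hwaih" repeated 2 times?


Input string: 'hwaih'
Operation: repeat 2 times
Concatenation: 'hwaih' + 'hwaih'
Result: hwaihhwaih


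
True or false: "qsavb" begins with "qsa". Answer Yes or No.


Input string: 'qsavb'
Prefix to check: 'qsa'
First 3 characters of input: 'qsa'
Match: True
Result: Yes


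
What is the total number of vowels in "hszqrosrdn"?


Input string: 'hszqrosrdn'
Operation: count vowels (a, e, i, o, u)
Scan: s[0]='h', s[1]='s', s[2]='z', s[3]='q', s[4]='r', s[5]='o' (vowel), s[6]='s', s[7]='r', s[8]='d', s[9]='n'
Vowels found: 1
Result: 1


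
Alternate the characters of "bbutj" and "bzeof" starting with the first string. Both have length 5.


String 1: 'bbutj'
String 2: 'bzeof'
Operation: alternate characters
Pairs: 'b'+'b', 'b'+'z', 'u'+'e', 't'+'o', 'j'+'f'
Result: bbbzuetojf


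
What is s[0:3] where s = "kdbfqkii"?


Input string: 'kdbfqkii'
Operation: slice [0:3]
Extract characters: s[0]='k', s[1]='d', s[2]='b'
Result: kdb


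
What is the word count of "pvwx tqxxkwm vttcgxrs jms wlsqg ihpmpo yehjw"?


Input string: 'pvwx tqxxkwm vttcgxrs jms wlsqg ihpmpo yehjw'
Operation: split by spaces
Words found: 'pvwx', 'tqxxkwm', 'vttcgxrs', 'jms', 'wlsqg', 'ihpmpo', 'yehjw'
Word count: 7


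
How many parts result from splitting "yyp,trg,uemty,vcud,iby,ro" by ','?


Input string: 'yyp,trg,uemty,vcud,iby,ro'
Delimiter: ','
Split result: 'yyp', 'trg', 'uemty', 'vcud', 'iby', 'ro'
Number of parts: 6


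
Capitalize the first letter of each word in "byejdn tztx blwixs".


Input string: 'byejdn tztx blwixs'
Operation: capitalize first letter of each word
Word transformations: 'byejdn'->'Byejdn', 'tztx'->'Tztx', 'blwixs'->'Blwixs'
Result: Byejdn Tztx Blwixs


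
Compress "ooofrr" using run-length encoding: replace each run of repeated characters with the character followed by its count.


Input: 'ooofrr'
Operation: identify consecutive runs
Runs: 'ooo' -> o3, 'f' -> f1, 'rr' -> r2
Encoded: o3f1r2


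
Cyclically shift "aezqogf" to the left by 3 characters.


Input: 'aezqogf', shift = 3
Operation: split at index 3 and swap parts
Front part s[0:3] = 'aez'
Back part s[3:] = 'qogf'
Rotated = back + front = 'qogf' + 'aez'
Result: qogfaez


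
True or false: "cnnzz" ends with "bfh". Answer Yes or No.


Input string: 'cnnzz'
Suffix to check: 'bfh'
Last 3 characters of input: 'nzz'
Match: False
Result: No


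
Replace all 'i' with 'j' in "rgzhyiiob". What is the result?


Input string: 'rgzhyiiob'
Operation: replace 'i' with 'j'
Positions of 'i': 5, 6
After replacement: rgzhyjjob


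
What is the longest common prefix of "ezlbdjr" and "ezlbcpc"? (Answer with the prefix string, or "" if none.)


String 1: 'ezlbdjr'
String 2: 'ezlbcpc'
Compare position by position:
pos 0: 'e' vs 'e' match
pos 1: 'z' vs 'z' match
pos 2: 'l' vs 'l' match
pos 3: 'b' vs 'b' match
pos 4: 'd' vs 'c' differ -> stop
Longest common prefix: "ezlb" (length 4)


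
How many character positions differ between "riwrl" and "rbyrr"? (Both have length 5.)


String 1: 'riwrl'
String 2: 'rbyrr'
Compare each position: pos 0: 'r'=='r', pos 1: 'i'!='b', pos 2: 'w'!='y', pos 3: 'r'=='r', pos 4: 'l'!='r'
Differing positions: 3
Hamming distance: 3


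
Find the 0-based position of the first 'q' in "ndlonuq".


Input string: 'ndlonuq'
Target: 'q'
Scanning left to right: s[0]='n', s[1]='d', s[2]='l', s[3]='o', s[4]='n', s[5]='u', s[6]='q'
First match at index: 6


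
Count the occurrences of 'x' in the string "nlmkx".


Input string: 'nlmkx'
Target character: 'x'
Scan each position: s[4]='x'
Matches found at indices: 4
Total: 1


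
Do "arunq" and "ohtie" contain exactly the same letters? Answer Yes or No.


String 1: 'arunq' -> sorted: 'anqru'
String 2: 'ohtie' -> sorted: 'ehiot'
Compare sorted forms: 'anqru' != 'ehiot'
Anagram: No


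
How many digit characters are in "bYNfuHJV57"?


Input string: 'bYNfuHJV57'
Operation: count digit characters (0-9)
Scan: 'b', 'Y', 'N', 'f', 'u', 'H', 'J', 'V', '5'(digit), '7'(digit)
Digits found: 2
Result: 2


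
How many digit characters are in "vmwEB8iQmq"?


Input string: 'vmwEB8iQmq'
Operation: count digit characters (0-9)
Scan: 'v', 'm', 'w', 'E', 'B', '8'(digit), 'i', 'Q', 'm', 'q'
Digits found: 1
Result: 1


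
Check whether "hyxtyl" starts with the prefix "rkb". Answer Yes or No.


Input string: 'hyxtyl'
Prefix to check: 'rkb'
First 3 characters of input: 'hyx'
Match: False
Result: No


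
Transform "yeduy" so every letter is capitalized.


Input string: 'yeduy'
Operation: convert each letter to uppercase
Mapping: 'y'->'Y', 'e'->'E', 'd'->'D', 'u'->'U', 'y'->'Y'
Result: YEDUY


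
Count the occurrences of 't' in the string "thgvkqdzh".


Input string: 'thgvkqdzh'
Target character: 't'
Scan each position: s[0]='t'
Matches found at indices: 0
Total: 1


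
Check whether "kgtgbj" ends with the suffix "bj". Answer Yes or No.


Input string: 'kgtgbj'
Suffix to check: 'bj'
Last 2 characters of input: 'bj'
Match: True
Result: Yes


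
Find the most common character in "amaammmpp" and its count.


Input: 'amaammmpp'
Operation: tally each character
Counts: 'a':3, 'm':4, 'p':2
Maximum: 'm' appears 4 times


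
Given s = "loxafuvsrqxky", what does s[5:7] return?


Input string: 'loxafuvsrqxky'
Operation: slice [5:7]
Extract characters: s[5]='u', s[6]='v'
Result: uv


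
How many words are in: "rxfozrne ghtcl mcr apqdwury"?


Input string: 'rxfozrne ghtcl mcr apqdwury'
Operation: split by spaces
Words found: 'rxfozrne', 'ghtcl', 'mcr', 'apqdwury'
Word count: 4


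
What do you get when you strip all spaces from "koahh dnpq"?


Input string: 'koahh dnpq'
Operation: remove all spaces
Words: 'koahh', 'dnpq'
Join without spaces: koahhdnpq


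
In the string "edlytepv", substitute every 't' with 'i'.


Input string: 'edlytepv'
Operation: replace 't' with 'i'
Positions of 't': 4
After replacement: edlyiepv


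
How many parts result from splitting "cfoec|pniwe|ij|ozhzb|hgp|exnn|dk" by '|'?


Input string: 'cfoec|pniwe|ij|ozhzb|hgp|exnn|dk'
Delimiter: '|'
Split result: 'cfoec', 'pniwe', 'ij', 'ozhzb', 'hgp', 'exnn', 'dk'
Number of parts: 7


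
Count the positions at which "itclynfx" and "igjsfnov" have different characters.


String 1: 'itclynfx'
String 2: 'igjsfnov'
Compare each position: pos 0: 'i'=='i', pos 1: 't'!='g', pos 2: 'c'!='j', pos 3: 'l'!='s', pos 4: 'y'!='f', pos 5: 'n'=='n', pos 6: 'f'!='o', pos 7: 'x'!='v'
Differing positions: 6
Hamming distance: 6


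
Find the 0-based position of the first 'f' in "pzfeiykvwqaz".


Input string: 'pzfeiykvwqaz'
Target: 'f'
Scanning left to right: s[0]='p', s[1]='z', s[2]='f'
First match at index: 2


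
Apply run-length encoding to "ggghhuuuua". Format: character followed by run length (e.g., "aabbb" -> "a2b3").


Input: 'ggghhuuuua'
Operation: identify consecutive runs
Runs: 'ggg' -> g3, 'hh' -> h2, 'uuuu' -> u4, 'a' -> a1
Encoded: g3h2u4a1


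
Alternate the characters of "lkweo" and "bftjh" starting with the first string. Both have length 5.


String 1: 'lkweo'
String 2: 'bftjh'
Operation: alternate characters
Pairs: 'l'+'b', 'k'+'f', 'w'+'t', 'e'+'j', 'o'+'h'
Result: lbkfwtejoh


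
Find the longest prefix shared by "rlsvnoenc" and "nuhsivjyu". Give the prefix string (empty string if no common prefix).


String 1: 'rlsvnoenc'
String 2: 'nuhsivjyu'
Compare position by position:
pos 0: 'r' vs 'n' differ -> stop
Longest common prefix: "" (length 0)


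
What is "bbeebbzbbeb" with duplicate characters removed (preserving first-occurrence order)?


Input: 'bbeebbzbbeb'
Operation: keep first occurrence of each character
Scan: s[0]='b' new -> keep; s[1]='b' seen -> skip; s[2]='e' new -> keep; s[3]='e' seen -> skip; s[4]='b' seen -> skip; s[5]='b' seen -> skip; s[6]='z' new -> keep; s[7]='b' seen -> skip; s[8]='b' seen -> skip; s[9]='e' seen -> skip; s[10]='b' seen -> skip
Result: bez


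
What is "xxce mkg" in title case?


Input string: 'xxce mkg'
Operation: capitalize first letter of each word
Word transformations: 'xxce'->'Xxce', 'mkg'->'Mkg'
Result: Xxce Mkg


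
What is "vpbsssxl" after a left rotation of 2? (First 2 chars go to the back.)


Input: 'vpbsssxl', shift = 2
Operation: split at index 2 and swap parts
Front part s[0:2] = 'vp'
Back part s[2:] = 'bsssxl'
Rotated = back + front = 'bsssxl' + 'vp'
Result: bsssxlvp


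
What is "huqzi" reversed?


Input string: 'huqzi'
Operation: reverse character order
Original order: 'h' -> 'u' -> 'q' -> 'z' -> 'i'
Reversed order: 'i' -> 'z' -> 'q' -> 'u' -> 'h'
Result: izquh


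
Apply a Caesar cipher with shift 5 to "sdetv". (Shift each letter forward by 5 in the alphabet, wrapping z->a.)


Input: 'sdetv', shift = 5
Operation: for each letter, (position + 5) mod 26
Mapping: 's'(18+5=23)->'x', 'd'(3+5=8)->'i', 'e'(4+5=9)->'j', 't'(19+5=24)->'y', 'v'(21+5=26, 26 mod 26=0)->'a'
Result: xijya


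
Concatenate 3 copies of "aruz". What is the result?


Input string: 'aruz'
Operation: repeat 3 times
Concatenation: 'aruz' + 'aruz' + 'aruz'
Result: aruzaruzaruz


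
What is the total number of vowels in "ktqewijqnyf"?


Input string: 'ktqewijqnyf'
Operation: count vowels (a, e, i, o, u)
Scan: s[0]='k', s[1]='t', s[2]='q', s[3]='e' (vowel), s[4]='w', s[5]='i' (vowel), s[6]='j', s[7]='q', s[8]='n', s[9]='y', s[10]='f'
Vowels found: 2
Result: 2


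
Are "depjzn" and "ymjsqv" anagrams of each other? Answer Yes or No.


String 1: 'depjzn' -> sorted: 'dejnpz'
String 2: 'ymjsqv' -> sorted: 'jmqsvy'
Compare sorted forms: 'dejnpz' != 'jmqsvy'
Anagram: No


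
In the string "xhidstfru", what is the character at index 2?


Input string: 'xhidstfru'
Operation: get character at index 2
Index mapping: s[0]='x', s[1]='h', s[2]='i'
Result: 'i'


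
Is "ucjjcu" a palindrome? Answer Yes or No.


Input string: 'ucjjcu'
Reversed: 'ucjjcu'
Compare pairs: s[0]='u' vs s[5]='u' (match), s[1]='c' vs s[4]='c' (match), s[2]='j' vs s[3]='j' (match)
Palindrome: Yes


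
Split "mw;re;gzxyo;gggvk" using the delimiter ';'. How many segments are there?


Input string: 'mw;re;gzxyo;gggvk'
Delimiter: ';'
Split result: 'mw', 're', 'gzxyo', 'gggvk'
Number of parts: 4


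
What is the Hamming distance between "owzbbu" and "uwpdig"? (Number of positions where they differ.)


String 1: 'owzbbu'
String 2: 'uwpdig'
Compare each position: pos 0: 'o'!='u', pos 1: 'w'=='w', pos 2: 'z'!='p', pos 3: 'b'!='d', pos 4: 'b'!='i', pos 5: 'u'!='g'
Differing positions: 5
Hamming distance: 5


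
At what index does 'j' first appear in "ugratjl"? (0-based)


Input string: 'ugratjl'
Target: 'j'
Scanning left to right: s[0]='u', s[1]='g', s[2]='r', s[3]='a', s[4]='t', s[5]='j'
First match at index: 5


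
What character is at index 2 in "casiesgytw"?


Input string: 'casiesgytw'
Operation: get character at index 2
Index mapping: s[0]='c', s[1]='a', s[2]='s'
Result: 's'


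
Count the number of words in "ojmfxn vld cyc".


Input string: 'ojmfxn vld cyc'
Operation: split by spaces
Words found: 'ojmfxn', 'vld', 'cyc'
Word count: 3


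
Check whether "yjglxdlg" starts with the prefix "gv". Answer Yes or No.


Input string: 'yjglxdlg'
Prefix to check: 'gv'
First 2 characters of input: 'yj'
Match: False
Result: No


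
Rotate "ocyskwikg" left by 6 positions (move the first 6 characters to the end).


Input: 'ocyskwikg', shift = 6
Operation: split at index 6 and swap parts
Front part s[0:6] = 'ocyskw'
Back part s[6:] = 'ikg'
Rotated = back + front = 'ikg' + 'ocyskw'
Result: ikgocyskw


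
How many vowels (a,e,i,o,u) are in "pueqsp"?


Input string: 'pueqsp'
Operation: count vowels (a, e, i, o, u)
Scan: s[0]='p', s[1]='u' (vowel), s[2]='e' (vowel), s[3]='q', s[4]='s', s[5]='p'
Vowels found: 2
Result: 2


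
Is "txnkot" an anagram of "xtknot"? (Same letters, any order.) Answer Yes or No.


String 1: 'xtknot' -> sorted: 'knottx'
String 2: 'txnkot' -> sorted: 'knottx'
Compare sorted forms: 'knottx' == 'knottx'
Anagram: Yes


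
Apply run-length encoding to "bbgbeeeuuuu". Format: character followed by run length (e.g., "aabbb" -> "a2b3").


Input: 'bbgbeeeuuuu'
Operation: identify consecutive runs
Runs: 'bb' -> b2, 'g' -> g1, 'b' -> b1, 'eee' -> e3, 'uuuu' -> u4
Encoded: b2g1b1e3u4


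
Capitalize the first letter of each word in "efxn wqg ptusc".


Input string: 'efxn wqg ptusc'
Operation: capitalize first letter of each word
Word transformations: 'efxn'->'Efxn', 'wqg'->'Wqg', 'ptusc'->'Ptusc'
Result: Efxn Wqg Ptusc


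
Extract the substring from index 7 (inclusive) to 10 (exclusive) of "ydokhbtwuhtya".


Input string: 'ydokhbtwuhtya'
Operation: slice [7:10]
Extract characters: s[7]='w', s[8]='u', s[9]='h'
Result: wuh


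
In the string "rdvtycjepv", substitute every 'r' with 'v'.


Input string: 'rdvtycjepv'
Operation: replace 'r' with 'v'
Positions of 'r': 0
After replacement: vdvtycjepv


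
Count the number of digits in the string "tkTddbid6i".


Input string: 'tkTddbid6i'
Operation: count digit characters (0-9)
Scan: 't', 'k', 'T', 'd', 'd', 'b', 'i', 'd', '6'(digit), 'i'
Digits found: 1
Result: 1


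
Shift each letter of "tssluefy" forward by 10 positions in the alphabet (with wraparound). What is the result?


Input: 'tssluefy', shift = 10
Operation: for each letter, (position + 10) mod 26
Mapping: 't'(19+10=29, 29 mod 26=3)->'d', 's'(18+10=28, 28 mod 26=2)->'c', 's'(18+10=28, 28 mod 26=2)->'c', 'l'(11+10=21)->'v', 'u'(20+10=30, 30 mod 26=4)->'e', 'e'(4+10=14)->'o', 'f'(5+10=15)->'p', 'y'(24+10=34, 34 mod 26=8)->'i'
Result: dccveopi


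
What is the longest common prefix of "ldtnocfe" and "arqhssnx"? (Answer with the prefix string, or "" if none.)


String 1: 'ldtnocfe'
String 2: 'arqhssnx'
Compare position by position:
pos 0: 'l' vs 'a' differ -> stop
Longest common prefix: "" (length 0)


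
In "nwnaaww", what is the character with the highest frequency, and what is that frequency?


Input: 'nwnaaww'
Operation: tally each character
Counts: 'a':2, 'n':2, 'w':3
Maximum: 'w' appears 3 times


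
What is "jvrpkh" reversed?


Input string: 'jvrpkh'
Operation: reverse character order
Original order: 'j' -> 'v' -> 'r' -> 'p' -> 'k' -> 'h'
Reversed order: 'h' -> 'k' -> 'p' -> 'r' -> 'v' -> 'j'
Result: hkprvj


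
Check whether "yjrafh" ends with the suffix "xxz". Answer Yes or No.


Input string: 'yjrafh'
Suffix to check: 'xxz'
Last 3 characters of input: 'afh'
Match: False
Result: No


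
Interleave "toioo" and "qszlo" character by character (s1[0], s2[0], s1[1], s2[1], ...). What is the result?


String 1: 'toioo'
String 2: 'qszlo'
Operation: alternate characters
Pairs: 't'+'q', 'o'+'s', 'i'+'z', 'o'+'l', 'o'+'o'
Result: tqosizoloo


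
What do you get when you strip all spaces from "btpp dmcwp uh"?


Input string: 'btpp dmcwp uh'
Operation: remove all spaces
Words: 'btpp', 'dmcwp', 'uh'
Join without spaces: btppdmcwpuh


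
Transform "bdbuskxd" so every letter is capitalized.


Input string: 'bdbuskxd'
Operation: convert each letter to uppercase
Mapping: 'b'->'B', 'd'->'D', 'b'->'B', 'u'->'U', 's'->'S', 'k'->'K', 'x'->'X', 'd'->'D'
Result: BDBUSKXD


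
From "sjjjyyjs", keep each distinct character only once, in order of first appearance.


Input: 'sjjjyyjs'
Operation: keep first occurrence of each character
Scan: s[0]='s' new -> keep; s[1]='j' new -> keep; s[2]='j' seen -> skip; s[3]='j' seen -> skip; s[4]='y' new -> keep; s[5]='y' seen -> skip; s[6]='j' seen -> skip; s[7]='s' seen -> skip
Result: sjy


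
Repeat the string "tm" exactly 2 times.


Input string: 'tm'
Operation: repeat 2 times
Concatenation: 'tm' + 'tm'
Result: tmtm


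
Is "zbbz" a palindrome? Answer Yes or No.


Input string: 'zbbz'
Reversed: 'zbbz'
Compare pairs: s[0]='z' vs s[3]='z' (match), s[1]='b' vs s[2]='b' (match)
Palindrome: Yes


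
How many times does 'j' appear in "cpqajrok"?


Input string: 'cpqajrok'
Target character: 'j'
Scan each position: s[4]='j'
Matches found at indices: 4
Total: 1


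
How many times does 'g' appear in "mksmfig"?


Input string: 'mksmfig'
Target character: 'g'
Scan each position: s[6]='g'
Matches found at indices: 6
Total: 1


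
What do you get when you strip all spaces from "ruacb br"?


Input string: 'ruacb br'
Operation: remove all spaces
Words: 'ruacb', 'br'
Join without spaces: ruacbbr


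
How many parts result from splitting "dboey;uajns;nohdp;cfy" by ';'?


Input string: 'dboey;uajns;nohdp;cfy'
Delimiter: ';'
Split result: 'dboey', 'uajns', 'nohdp', 'cfy'
Number of parts: 4


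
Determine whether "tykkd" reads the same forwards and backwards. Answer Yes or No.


Input string: 'tykkd'
Reversed: 'dkkyt'
Compare pairs: s[0]='t' vs s[4]='d' (mismatch), s[1]='y' vs s[3]='k' (mismatch)
Palindrome: No


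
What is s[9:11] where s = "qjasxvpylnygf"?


Input string: 'qjasxvpylnygf'
Operation: slice [9:11]
Extract characters: s[9]='n', s[10]='y'
Result: ny


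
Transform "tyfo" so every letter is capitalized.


Input string: 'tyfo'
Operation: convert each letter to uppercase
Mapping: 't'->'T', 'y'->'Y', 'f'->'F', 'o'->'O'
Result: TYFO


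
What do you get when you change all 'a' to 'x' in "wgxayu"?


Input string: 'wgxayu'
Operation: replace 'a' with 'x'
Positions of 'a': 3
After replacement: wgxxyu


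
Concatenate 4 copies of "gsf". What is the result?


Input string: 'gsf'
Operation: repeat 4 times
Concatenation: 'gsf' + 'gsf' + 'gsf' + 'gsf'
Result: gsfgsfgsfgsf


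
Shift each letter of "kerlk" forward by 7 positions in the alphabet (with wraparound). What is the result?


Input: 'kerlk', shift = 7
Operation: for each letter, (position + 7) mod 26
Mapping: 'k'(10+7=17)->'r', 'e'(4+7=11)->'l', 'r'(17+7=24)->'y', 'l'(11+7=18)->'s', 'k'(10+7=17)->'r'
Result: rlysr


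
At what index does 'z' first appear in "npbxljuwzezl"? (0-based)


Input string: 'npbxljuwzezl'
Target: 'z'
Scanning left to right: s[0]='n', s[1]='p', s[2]='b', s[3]='x', s[4]='l', s[5]='j', s[6]='u', s[7]='w', s[8]='z'
First match at index: 8


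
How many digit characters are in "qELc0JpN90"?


Input string: 'qELc0JpN90'
Operation: count digit characters (0-9)
Scan: 'q', 'E', 'L', 'c', '0'(digit), 'J', 'p', 'N', '9'(digit), '0'(digit)
Digits found: 3
Result: 3


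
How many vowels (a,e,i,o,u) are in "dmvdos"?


Input string: 'dmvdos'
Operation: count vowels (a, e, i, o, u)
Scan: s[0]='d', s[1]='m', s[2]='v', s[3]='d', s[4]='o' (vowel), s[5]='s'
Vowels found: 1
Result: 1


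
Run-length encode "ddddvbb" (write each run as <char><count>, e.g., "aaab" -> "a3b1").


Input: 'ddddvbb'
Operation: identify consecutive runs
Runs: 'dddd' -> d4, 'v' -> v1, 'bb' -> b2
Encoded: d4v1b2


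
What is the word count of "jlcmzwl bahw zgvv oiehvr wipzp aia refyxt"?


Input string: 'jlcmzwl bahw zgvv oiehvr wipzp aia refyxt'
Operation: split by spaces
Words found: 'jlcmzwl', 'bahw', 'zgvv', 'oiehvr', 'wipzp', 'aia', 'refyxt'
Word count: 7


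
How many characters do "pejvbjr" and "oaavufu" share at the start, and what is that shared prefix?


String 1: 'pejvbjr'
String 2: 'oaavufu'
Compare position by position:
pos 0: 'p' vs 'o' differ -> stop
Longest common prefix: "" (length 0)


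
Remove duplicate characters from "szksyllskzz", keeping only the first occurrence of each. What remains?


Input: 'szksyllskzz'
Operation: keep first occurrence of each character
Scan: s[0]='s' new -> keep; s[1]='z' new -> keep; s[2]='k' new -> keep; s[3]='s' seen -> skip; s[4]='y' new -> keep; s[5]='l' new -> keep; s[6]='l' seen -> skip; s[7]='s' seen -> skip; s[8]='k' seen -> skip; s[9]='z' seen -> skip; s[10]='z' seen -> skip
Result: szkyl


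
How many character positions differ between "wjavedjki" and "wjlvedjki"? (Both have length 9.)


String 1: 'wjavedjki'
String 2: 'wjlvedjki'
Compare each position: pos 0: 'w'=='w', pos 1: 'j'=='j', pos 2: 'a'!='l', pos 3: 'v'=='v', pos 4: 'e'=='e', pos 5: 'd'=='d', pos 6: 'j'=='j', pos 7: 'k'=='k', pos 8: 'i'=='i'
Differing positions: 1
Hamming distance: 1


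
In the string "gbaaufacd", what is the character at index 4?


Input string: 'gbaaufacd'
Operation: get character at index 4
Index mapping: s[0]='g', s[1]='b', s[2]='a', s[3]='a', s[4]='u'
Result: 'u'


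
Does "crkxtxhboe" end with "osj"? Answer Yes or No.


Input string: 'crkxtxhboe'
Suffix to check: 'osj'
Last 3 characters of input: 'boe'
Match: False
Result: No


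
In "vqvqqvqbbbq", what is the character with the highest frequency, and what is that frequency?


Input: 'vqvqqvqbbbq'
Operation: tally each character
Counts: 'b':3, 'q':5, 'v':3
Maximum: 'q' appears 5 times


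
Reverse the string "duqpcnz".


Input string: 'duqpcnz'
Operation: reverse character order
Original order: 'd' -> 'u' -> 'q' -> 'p' -> 'c' -> 'n' -> 'z'
Reversed order: 'z' -> 'n' -> 'c' -> 'p' -> 'q' -> 'u' -> 'd'
Result: zncpqud


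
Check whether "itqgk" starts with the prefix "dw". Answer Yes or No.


Input string: 'itqgk'
Prefix to check: 'dw'
First 2 characters of input: 'it'
Match: False
Result: No


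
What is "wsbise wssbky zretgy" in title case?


Input string: 'wsbise wssbky zretgy'
Operation: capitalize first letter of each word
Word transformations: 'wsbise'->'Wsbise', 'wssbky'->'Wssbky', 'zretgy'->'Zretgy'
Result: Wsbise Wssbky Zretgy


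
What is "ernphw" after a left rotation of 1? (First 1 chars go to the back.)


Input: 'ernphw', shift = 1
Operation: split at index 1 and swap parts
Front part s[0:1] = 'e'
Back part s[1:] = 'rnphw'
Rotated = back + front = 'rnphw' + 'e'
Result: rnphwe


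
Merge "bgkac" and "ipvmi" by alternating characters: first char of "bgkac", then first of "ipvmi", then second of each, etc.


String 1: 'bgkac'
String 2: 'ipvmi'
Operation: alternate characters
Pairs: 'b'+'i', 'g'+'p', 'k'+'v', 'a'+'m', 'c'+'i'
Result: bigpkvamci


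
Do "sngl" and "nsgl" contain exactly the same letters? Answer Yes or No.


String 1: 'sngl' -> sorted: 'glns'
String 2: 'nsgl' -> sorted: 'glns'
Compare sorted forms: 'glns' == 'glns'
Anagram: Yes


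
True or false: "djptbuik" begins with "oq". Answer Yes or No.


Input string: 'djptbuik'
Prefix to check: 'oq'
First 2 characters of input: 'dj'
Match: False
Result: No


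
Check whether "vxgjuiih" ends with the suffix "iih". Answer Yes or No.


Input string: 'vxgjuiih'
Suffix to check: 'iih'
Last 3 characters of input: 'iih'
Match: True
Result: Yes


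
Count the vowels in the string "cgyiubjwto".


Input string: 'cgyiubjwto'
Operation: count vowels (a, e, i, o, u)
Scan: s[0]='c', s[1]='g', s[2]='y', s[3]='i' (vowel), s[4]='u' (vowel), s[5]='b', s[6]='j', s[7]='w', s[8]='t', s[9]='o' (vowel)
Vowels found: 3
Result: 3


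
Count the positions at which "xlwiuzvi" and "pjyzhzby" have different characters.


String 1: 'xlwiuzvi'
String 2: 'pjyzhzby'
Compare each position: pos 0: 'x'!='p', pos 1: 'l'!='j', pos 2: 'w'!='y', pos 3: 'i'!='z', pos 4: 'u'!='h', pos 5: 'z'=='z', pos 6: 'v'!='b', pos 7: 'i'!='y'
Differing positions: 7
Hamming distance: 7


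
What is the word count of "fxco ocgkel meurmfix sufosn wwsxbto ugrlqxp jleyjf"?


Input string: 'fxco ocgkel meurmfix sufosn wwsxbto ugrlqxp jleyjf'
Operation: split by spaces
Words found: 'fxco', 'ocgkel', 'meurmfix', 'sufosn', 'wwsxbto', 'ugrlqxp', 'jleyjf'
Word count: 7


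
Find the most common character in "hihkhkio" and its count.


Input: 'hihkhkio'
Operation: tally each character
Counts: 'h':3, 'i':2, 'k':2, 'o':1
Maximum: 'h' appears 3 times


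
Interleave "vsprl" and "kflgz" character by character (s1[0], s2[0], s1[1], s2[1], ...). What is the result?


String 1: 'vsprl'
String 2: 'kflgz'
Operation: alternate characters
Pairs: 'v'+'k', 's'+'f', 'p'+'l', 'r'+'g', 'l'+'z'
Result: vksfplrglz


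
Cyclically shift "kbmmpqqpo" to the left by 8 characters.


Input: 'kbmmpqqpo', shift = 8
Operation: split at index 8 and swap parts
Front part s[0:8] = 'kbmmpqqp'
Back part s[8:] = 'o'
Rotated = back + front = 'o' + 'kbmmpqqp'
Result: okbmmpqqp


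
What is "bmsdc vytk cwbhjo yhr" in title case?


Input string: 'bmsdc vytk cwbhjo yhr'
Operation: capitalize first letter of each word
Word transformations: 'bmsdc'->'Bmsdc', 'vytk'->'Vytk', 'cwbhjo'->'Cwbhjo', 'yhr'->'Yhr'
Result: Bmsdc Vytk Cwbhjo Yhr


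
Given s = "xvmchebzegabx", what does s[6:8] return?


Input string: 'xvmchebzegabx'
Operation: slice [6:8]
Extract characters: s[6]='b', s[7]='z'
Result: bz


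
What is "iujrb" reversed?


Input string: 'iujrb'
Operation: reverse character order
Original order: 'i' -> 'u' -> 'j' -> 'r' -> 'b'
Reversed order: 'b' -> 'r' -> 'j' -> 'u' -> 'i'
Result: brjui


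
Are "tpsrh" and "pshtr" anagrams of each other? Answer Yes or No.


String 1: 'tpsrh' -> sorted: 'hprst'
String 2: 'pshtr' -> sorted: 'hprst'
Compare sorted forms: 'hprst' == 'hprst'
Anagram: Yes


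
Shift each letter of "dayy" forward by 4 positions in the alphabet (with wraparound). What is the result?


Input: 'dayy', shift = 4
Operation: for each letter, (position + 4) mod 26
Mapping: 'd'(3+4=7)->'h', 'a'(0+4=4)->'e', 'y'(24+4=28, 28 mod 26=2)->'c', 'y'(24+4=28, 28 mod 26=2)->'c'
Result: hecc


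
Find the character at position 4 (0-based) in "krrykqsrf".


Input string: 'krrykqsrf'
Operation: get character at index 4
Index mapping: s[0]='k', s[1]='r', s[2]='r', s[3]='y', s[4]='k'
Result: 'k'


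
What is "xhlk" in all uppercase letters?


Input string: 'xhlk'
Operation: convert each letter to uppercase
Mapping: 'x'->'X', 'h'->'H', 'l'->'L', 'k'->'K'
Result: XHLK


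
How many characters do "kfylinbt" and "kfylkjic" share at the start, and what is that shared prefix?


String 1: 'kfylinbt'
String 2: 'kfylkjic'
Compare position by position:
pos 0: 'k' vs 'k' match
pos 1: 'f' vs 'f' match
pos 2: 'y' vs 'y' match
pos 3: 'l' vs 'l' match
pos 4: 'i' vs 'k' differ -> stop
Longest common prefix: "kfyl" (length 4)


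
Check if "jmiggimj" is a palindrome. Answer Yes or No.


Input string: 'jmiggimj'
Reversed: 'jmiggimj'
Compare pairs: s[0]='j' vs s[7]='j' (match), s[1]='m' vs s[6]='m' (match), s[2]='i' vs s[5]='i' (match), s[3]='g' vs s[4]='g' (match)
Palindrome: Yes


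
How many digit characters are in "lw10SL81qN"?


Input string: 'lw10SL81qN'
Operation: count digit characters (0-9)
Scan: 'l', 'w', '1'(digit), '0'(digit), 'S', 'L', '8'(digit), '1'(digit), 'q', 'N'
Digits found: 4
Result: 4


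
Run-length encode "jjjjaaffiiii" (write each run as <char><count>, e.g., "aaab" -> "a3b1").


Input: 'jjjjaaffiiii'
Operation: identify consecutive runs
Runs: 'jjjj' -> j4, 'aa' -> a2, 'ff' -> f2, 'iiii' -> i4
Encoded: j4a2f2i4


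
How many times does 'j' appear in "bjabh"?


Input string: 'bjabh'
Target character: 'j'
Scan each position: s[1]='j'
Matches found at indices: 1
Total: 1


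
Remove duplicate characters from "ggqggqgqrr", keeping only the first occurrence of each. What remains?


Input: 'ggqggqgqrr'
Operation: keep first occurrence of each character
Scan: s[0]='g' new -> keep; s[1]='g' seen -> skip; s[2]='q' new -> keep; s[3]='g' seen -> skip; s[4]='g' seen -> skip; s[5]='q' seen -> skip; s[6]='g' seen -> skip; s[7]='q' seen -> skip; s[8]='r' new -> keep; s[9]='r' seen -> skip
Result: gqr


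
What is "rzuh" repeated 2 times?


Input string: 'rzuh'
Operation: repeat 2 times
Concatenation: 'rzuh' + 'rzuh'
Result: rzuhrzuh


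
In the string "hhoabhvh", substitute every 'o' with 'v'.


Input string: 'hhoabhvh'
Operation: replace 'o' with 'v'
Positions of 'o': 2
After replacement: hhvabhvh


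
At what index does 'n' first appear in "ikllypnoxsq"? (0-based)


Input string: 'ikllypnoxsq'
Target: 'n'
Scanning left to right: s[0]='i', s[1]='k', s[2]='l', s[3]='l', s[4]='y', s[5]='p', s[6]='n'
First match at index: 6


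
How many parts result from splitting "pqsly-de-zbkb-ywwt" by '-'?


Input string: 'pqsly-de-zbkb-ywwt'
Delimiter: '-'
Split result: 'pqsly', 'de', 'zbkb', 'ywwt'
Number of parts: 4


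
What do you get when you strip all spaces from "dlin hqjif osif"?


Input string: 'dlin hqjif osif'
Operation: remove all spaces
Words: 'dlin', 'hqjif', 'osif'
Join without spaces: dlinhqjifosif


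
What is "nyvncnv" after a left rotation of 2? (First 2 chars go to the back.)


Input: 'nyvncnv', shift = 2
Operation: split at index 2 and swap parts
Front part s[0:2] = 'ny'
Back part s[2:] = 'vncnv'
Rotated = back + front = 'vncnv' + 'ny'
Result: vncnvny
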